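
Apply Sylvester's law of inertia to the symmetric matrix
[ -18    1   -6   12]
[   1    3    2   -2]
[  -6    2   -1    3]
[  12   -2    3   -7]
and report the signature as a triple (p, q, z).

step 0: pivot -18 → sign −
step 1: pivot 55/18 → sign +
step 2: pivot 1/11 → sign +
step 3: pivot -2/5 → sign −
signature = (2, 2, 0)

Answer: (2, 2, 0)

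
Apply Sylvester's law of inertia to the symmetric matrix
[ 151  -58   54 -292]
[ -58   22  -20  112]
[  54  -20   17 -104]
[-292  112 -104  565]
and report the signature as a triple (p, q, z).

Answer: (2, 2, 0)

Derivation:
step 0: pivot 151 → sign +
step 1: pivot -42/151 → sign −
step 2: pivot -1/3 → sign −
step 3: pivot 3/7 → sign +
signature = (2, 2, 0)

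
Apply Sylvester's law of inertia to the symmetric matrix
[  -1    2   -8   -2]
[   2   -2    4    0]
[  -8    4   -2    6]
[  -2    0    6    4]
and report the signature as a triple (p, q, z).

Answer: (2, 2, 0)

Derivation:
step 0: pivot -1 → sign −
step 1: pivot 2 → sign +
step 2: pivot -10 → sign −
step 3: pivot 2/5 → sign +
signature = (2, 2, 0)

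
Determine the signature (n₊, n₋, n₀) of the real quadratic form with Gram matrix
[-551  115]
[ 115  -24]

step 0: pivot -551 → sign −
step 1: pivot 1/551 → sign +
signature = (1, 1, 0)

Answer: (1, 1, 0)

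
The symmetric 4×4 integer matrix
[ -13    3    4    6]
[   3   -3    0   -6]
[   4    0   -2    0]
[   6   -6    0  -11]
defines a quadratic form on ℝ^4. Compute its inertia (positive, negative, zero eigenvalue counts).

Answer: (1, 3, 0)

Derivation:
step 0: pivot -13 → sign −
step 1: pivot -30/13 → sign −
step 2: pivot -2/5 → sign −
step 3: pivot 1 → sign +
signature = (1, 3, 0)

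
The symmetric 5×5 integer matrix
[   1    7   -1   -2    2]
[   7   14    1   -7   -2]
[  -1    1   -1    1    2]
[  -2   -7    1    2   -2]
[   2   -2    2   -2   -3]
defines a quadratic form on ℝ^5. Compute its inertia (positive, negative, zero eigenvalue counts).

step 0: pivot 1 → sign +
step 1: pivot -35 → sign −
step 2: pivot -6/35 → sign −
step 3: pivot 3/2 → sign +
step 4: pivot 1 → sign +
signature = (3, 2, 0)

Answer: (3, 2, 0)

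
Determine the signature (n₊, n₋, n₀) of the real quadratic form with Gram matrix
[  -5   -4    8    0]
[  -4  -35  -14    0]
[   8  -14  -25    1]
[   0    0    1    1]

step 0: pivot -5 → sign −
step 1: pivot -159/5 → sign −
step 2: pivot 47/53 → sign +
step 3: pivot -6/47 → sign −
signature = (1, 3, 0)

Answer: (1, 3, 0)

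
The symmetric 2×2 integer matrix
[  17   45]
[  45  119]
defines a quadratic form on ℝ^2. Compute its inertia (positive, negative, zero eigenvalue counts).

Answer: (1, 1, 0)

Derivation:
step 0: pivot 17 → sign +
step 1: pivot -2/17 → sign −
signature = (1, 1, 0)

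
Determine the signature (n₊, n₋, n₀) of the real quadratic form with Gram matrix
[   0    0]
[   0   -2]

Answer: (0, 1, 1)

Derivation:
step 0: pivot -2 → sign −
step 1: row/col 1 already zero → sign 0
signature = (0, 1, 1)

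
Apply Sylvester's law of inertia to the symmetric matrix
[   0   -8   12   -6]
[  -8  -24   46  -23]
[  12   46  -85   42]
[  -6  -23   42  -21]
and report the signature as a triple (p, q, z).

Answer: (1, 2, 1)

Derivation:
step 0: pivot -24 → sign −
step 1: pivot 8/3 → sign +
step 2: pivot -1 → sign −
step 3: row/col 3 already zero → sign 0
signature = (1, 2, 1)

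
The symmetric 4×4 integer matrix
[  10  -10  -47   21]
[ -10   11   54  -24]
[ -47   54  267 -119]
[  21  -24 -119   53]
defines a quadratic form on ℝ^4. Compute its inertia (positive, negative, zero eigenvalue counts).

Answer: (3, 1, 0)

Derivation:
step 0: pivot 10 → sign +
step 1: pivot 1 → sign +
step 2: pivot -29/10 → sign −
step 3: pivot 2/29 → sign +
signature = (3, 1, 0)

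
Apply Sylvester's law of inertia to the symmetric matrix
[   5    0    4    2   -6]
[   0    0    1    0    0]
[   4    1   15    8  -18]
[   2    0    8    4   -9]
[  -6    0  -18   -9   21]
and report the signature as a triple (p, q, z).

step 0: pivot 5 → sign +
step 1: pivot 59/5 → sign +
step 2: pivot -5/59 → sign −
step 3: pivot 16/5 → sign +
step 4: pivot 3/16 → sign +
signature = (4, 1, 0)

Answer: (4, 1, 0)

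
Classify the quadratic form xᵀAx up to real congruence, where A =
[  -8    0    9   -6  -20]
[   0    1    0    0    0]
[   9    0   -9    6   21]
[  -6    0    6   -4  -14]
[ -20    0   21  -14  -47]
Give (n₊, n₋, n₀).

step 0: pivot -8 → sign −
step 1: pivot 1 → sign +
step 2: pivot 9/8 → sign +
step 3: pivot 1 → sign +
step 4: row/col 4 already zero → sign 0
signature = (3, 1, 1)

Answer: (3, 1, 1)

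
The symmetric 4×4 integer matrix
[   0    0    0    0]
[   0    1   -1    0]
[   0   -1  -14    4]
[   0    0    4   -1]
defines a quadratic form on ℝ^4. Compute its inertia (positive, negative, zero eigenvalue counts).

step 0: pivot 1 → sign +
step 1: pivot -15 → sign −
step 2: pivot 1/15 → sign +
step 3: row/col 3 already zero → sign 0
signature = (2, 1, 1)

Answer: (2, 1, 1)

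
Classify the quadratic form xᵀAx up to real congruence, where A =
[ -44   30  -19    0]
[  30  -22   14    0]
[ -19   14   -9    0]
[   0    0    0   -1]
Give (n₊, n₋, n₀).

Answer: (0, 4, 0)

Derivation:
step 0: pivot -44 → sign −
step 1: pivot -17/11 → sign −
step 2: pivot -3/34 → sign −
step 3: pivot -1 → sign −
signature = (0, 4, 0)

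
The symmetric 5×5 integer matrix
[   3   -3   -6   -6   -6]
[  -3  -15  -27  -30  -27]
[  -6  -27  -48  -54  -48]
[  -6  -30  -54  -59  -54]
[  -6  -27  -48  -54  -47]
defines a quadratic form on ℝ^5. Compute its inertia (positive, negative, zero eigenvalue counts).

step 0: pivot 3 → sign +
step 1: pivot -18 → sign −
step 2: pivot 1/2 → sign +
step 3: pivot 1 → sign +
step 4: pivot 1 → sign +
signature = (4, 1, 0)

Answer: (4, 1, 0)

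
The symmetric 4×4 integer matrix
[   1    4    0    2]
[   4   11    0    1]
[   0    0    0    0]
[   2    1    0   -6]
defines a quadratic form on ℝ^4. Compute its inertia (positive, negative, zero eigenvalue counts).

Answer: (1, 2, 1)

Derivation:
step 0: pivot 1 → sign +
step 1: pivot -5 → sign −
step 2: pivot -1/5 → sign −
step 3: row/col 3 already zero → sign 0
signature = (1, 2, 1)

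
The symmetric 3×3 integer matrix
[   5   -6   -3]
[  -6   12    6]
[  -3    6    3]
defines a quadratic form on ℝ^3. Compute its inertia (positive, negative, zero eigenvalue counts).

Answer: (2, 0, 1)

Derivation:
step 0: pivot 5 → sign +
step 1: pivot 24/5 → sign +
step 2: row/col 2 already zero → sign 0
signature = (2, 0, 1)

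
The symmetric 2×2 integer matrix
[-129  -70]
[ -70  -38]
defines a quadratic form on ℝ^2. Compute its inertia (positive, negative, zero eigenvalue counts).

step 0: pivot -129 → sign −
step 1: pivot -2/129 → sign −
signature = (0, 2, 0)

Answer: (0, 2, 0)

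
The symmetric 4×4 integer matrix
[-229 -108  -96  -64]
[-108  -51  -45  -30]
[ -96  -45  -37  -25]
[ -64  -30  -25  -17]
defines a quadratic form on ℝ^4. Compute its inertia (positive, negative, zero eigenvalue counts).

step 0: pivot -229 → sign −
step 1: pivot -15/229 → sign −
step 2: pivot 22/5 → sign +
step 3: pivot -3/22 → sign −
signature = (1, 3, 0)

Answer: (1, 3, 0)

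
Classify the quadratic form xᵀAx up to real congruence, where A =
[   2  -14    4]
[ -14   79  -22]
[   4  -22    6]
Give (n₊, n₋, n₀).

Answer: (1, 2, 0)

Derivation:
step 0: pivot 2 → sign +
step 1: pivot -19 → sign −
step 2: pivot -2/19 → sign −
signature = (1, 2, 0)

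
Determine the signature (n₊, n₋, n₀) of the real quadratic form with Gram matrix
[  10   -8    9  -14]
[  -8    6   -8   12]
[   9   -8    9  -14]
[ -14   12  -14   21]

step 0: pivot 10 → sign +
step 1: pivot -2/5 → sign −
step 2: pivot 5/2 → sign +
step 3: pivot -3/5 → sign −
signature = (2, 2, 0)

Answer: (2, 2, 0)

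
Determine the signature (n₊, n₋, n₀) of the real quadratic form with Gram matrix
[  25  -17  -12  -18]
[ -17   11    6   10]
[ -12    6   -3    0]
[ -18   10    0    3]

step 0: pivot 25 → sign +
step 1: pivot -14/25 → sign −
step 2: pivot -3/7 → sign −
step 3: pivot -1 → sign −
signature = (1, 3, 0)

Answer: (1, 3, 0)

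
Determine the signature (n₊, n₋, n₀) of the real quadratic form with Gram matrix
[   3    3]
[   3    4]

step 0: pivot 3 → sign +
step 1: pivot 1 → sign +
signature = (2, 0, 0)

Answer: (2, 0, 0)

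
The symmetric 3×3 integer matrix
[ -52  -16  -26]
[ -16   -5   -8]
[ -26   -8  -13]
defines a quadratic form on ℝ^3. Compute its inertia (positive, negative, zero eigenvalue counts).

step 0: pivot -52 → sign −
step 1: pivot -1/13 → sign −
step 2: row/col 2 already zero → sign 0
signature = (0, 2, 1)

Answer: (0, 2, 1)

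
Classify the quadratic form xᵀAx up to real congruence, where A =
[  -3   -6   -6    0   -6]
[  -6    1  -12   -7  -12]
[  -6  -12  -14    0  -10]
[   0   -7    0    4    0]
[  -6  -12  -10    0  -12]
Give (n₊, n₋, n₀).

step 0: pivot -3 → sign −
step 1: pivot 13 → sign +
step 2: pivot -2 → sign −
step 3: pivot 3/13 → sign +
step 4: pivot 2 → sign +
signature = (3, 2, 0)

Answer: (3, 2, 0)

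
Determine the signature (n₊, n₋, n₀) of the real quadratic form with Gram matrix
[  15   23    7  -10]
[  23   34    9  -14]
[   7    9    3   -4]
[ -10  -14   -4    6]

Answer: (3, 1, 0)

Derivation:
step 0: pivot 15 → sign +
step 1: pivot -19/15 → sign −
step 2: pivot 40/19 → sign +
step 3: pivot 1/10 → sign +
signature = (3, 1, 0)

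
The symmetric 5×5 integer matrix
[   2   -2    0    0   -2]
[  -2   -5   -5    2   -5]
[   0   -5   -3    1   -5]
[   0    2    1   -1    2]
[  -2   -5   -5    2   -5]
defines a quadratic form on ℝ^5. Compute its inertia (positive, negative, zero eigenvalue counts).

Answer: (2, 2, 1)

Derivation:
step 0: pivot 2 → sign +
step 1: pivot -7 → sign −
step 2: pivot 4/7 → sign +
step 3: pivot -3/4 → sign −
step 4: row/col 4 already zero → sign 0
signature = (2, 2, 1)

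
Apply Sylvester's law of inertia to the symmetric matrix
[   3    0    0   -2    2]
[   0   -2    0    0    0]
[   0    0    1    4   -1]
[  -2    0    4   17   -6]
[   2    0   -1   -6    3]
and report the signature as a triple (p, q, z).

Answer: (3, 2, 0)

Derivation:
step 0: pivot 3 → sign +
step 1: pivot -2 → sign −
step 2: pivot 1 → sign +
step 3: pivot -1/3 → sign −
step 4: pivot 2 → sign +
signature = (3, 2, 0)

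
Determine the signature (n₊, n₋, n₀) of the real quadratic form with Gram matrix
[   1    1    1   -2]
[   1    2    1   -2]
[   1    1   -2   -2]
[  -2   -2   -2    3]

Answer: (2, 2, 0)

Derivation:
step 0: pivot 1 → sign +
step 1: pivot 1 → sign +
step 2: pivot -3 → sign −
step 3: pivot -1 → sign −
signature = (2, 2, 0)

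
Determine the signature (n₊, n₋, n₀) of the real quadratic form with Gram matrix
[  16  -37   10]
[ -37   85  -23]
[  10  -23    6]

step 0: pivot 16 → sign +
step 1: pivot -9/16 → sign −
step 2: pivot -2/9 → sign −
signature = (1, 2, 0)

Answer: (1, 2, 0)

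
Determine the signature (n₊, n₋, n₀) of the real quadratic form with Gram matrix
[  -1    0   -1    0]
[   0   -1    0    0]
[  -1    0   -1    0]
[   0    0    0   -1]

Answer: (0, 3, 1)

Derivation:
step 0: pivot -1 → sign −
step 1: pivot -1 → sign −
step 2: pivot -1 → sign −
step 3: row/col 3 already zero → sign 0
signature = (0, 3, 1)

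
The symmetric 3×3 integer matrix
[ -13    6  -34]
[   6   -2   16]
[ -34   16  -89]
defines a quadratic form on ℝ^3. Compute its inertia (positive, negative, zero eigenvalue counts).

step 0: pivot -13 → sign −
step 1: pivot 10/13 → sign +
step 2: pivot -1/5 → sign −
signature = (1, 2, 0)

Answer: (1, 2, 0)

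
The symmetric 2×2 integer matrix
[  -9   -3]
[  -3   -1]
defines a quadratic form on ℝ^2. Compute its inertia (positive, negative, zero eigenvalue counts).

Answer: (0, 1, 1)

Derivation:
step 0: pivot -9 → sign −
step 1: row/col 1 already zero → sign 0
signature = (0, 1, 1)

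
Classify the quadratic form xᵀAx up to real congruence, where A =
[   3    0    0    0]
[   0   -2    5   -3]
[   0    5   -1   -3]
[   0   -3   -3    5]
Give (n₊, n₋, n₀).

step 0: pivot 3 → sign +
step 1: pivot -2 → sign −
step 2: pivot 23/2 → sign +
step 3: pivot -2/23 → sign −
signature = (2, 2, 0)

Answer: (2, 2, 0)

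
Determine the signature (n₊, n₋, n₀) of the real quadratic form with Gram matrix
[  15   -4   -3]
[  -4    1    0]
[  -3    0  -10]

step 0: pivot 15 → sign +
step 1: pivot -1/15 → sign −
step 2: pivot -1 → sign −
signature = (1, 2, 0)

Answer: (1, 2, 0)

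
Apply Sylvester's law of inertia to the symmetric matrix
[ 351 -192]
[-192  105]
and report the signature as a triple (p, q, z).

Answer: (1, 1, 0)

Derivation:
step 0: pivot 351 → sign +
step 1: pivot -1/39 → sign −
signature = (1, 1, 0)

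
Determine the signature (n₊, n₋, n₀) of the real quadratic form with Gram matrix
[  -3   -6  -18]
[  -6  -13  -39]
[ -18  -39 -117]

step 0: pivot -3 → sign −
step 1: pivot -1 → sign −
step 2: row/col 2 already zero → sign 0
signature = (0, 2, 1)

Answer: (0, 2, 1)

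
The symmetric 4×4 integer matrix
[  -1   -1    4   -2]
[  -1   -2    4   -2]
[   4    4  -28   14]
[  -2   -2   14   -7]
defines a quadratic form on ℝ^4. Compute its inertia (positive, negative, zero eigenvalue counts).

step 0: pivot -1 → sign −
step 1: pivot -1 → sign −
step 2: pivot -12 → sign −
step 3: row/col 3 already zero → sign 0
signature = (0, 3, 1)

Answer: (0, 3, 1)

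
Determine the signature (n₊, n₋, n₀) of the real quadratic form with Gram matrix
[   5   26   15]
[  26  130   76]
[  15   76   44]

step 0: pivot 5 → sign +
step 1: pivot -26/5 → sign −
step 2: pivot -3/13 → sign −
signature = (1, 2, 0)

Answer: (1, 2, 0)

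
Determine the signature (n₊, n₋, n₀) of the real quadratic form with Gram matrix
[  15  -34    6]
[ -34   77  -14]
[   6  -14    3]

step 0: pivot 15 → sign +
step 1: pivot -1/15 → sign −
step 2: pivot 3 → sign +
signature = (2, 1, 0)

Answer: (2, 1, 0)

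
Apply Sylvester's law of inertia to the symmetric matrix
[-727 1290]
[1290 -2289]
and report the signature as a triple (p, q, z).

step 0: pivot -727 → sign −
step 1: pivot -3/727 → sign −
signature = (0, 2, 0)

Answer: (0, 2, 0)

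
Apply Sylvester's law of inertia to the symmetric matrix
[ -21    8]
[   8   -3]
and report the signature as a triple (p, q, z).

step 0: pivot -21 → sign −
step 1: pivot 1/21 → sign +
signature = (1, 1, 0)

Answer: (1, 1, 0)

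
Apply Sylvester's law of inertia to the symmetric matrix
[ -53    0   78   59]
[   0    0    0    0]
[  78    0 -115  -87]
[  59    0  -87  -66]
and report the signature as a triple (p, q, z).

step 0: pivot -53 → sign −
step 1: pivot -11/53 → sign −
step 2: pivot -2/11 → sign −
step 3: row/col 3 already zero → sign 0
signature = (0, 3, 1)

Answer: (0, 3, 1)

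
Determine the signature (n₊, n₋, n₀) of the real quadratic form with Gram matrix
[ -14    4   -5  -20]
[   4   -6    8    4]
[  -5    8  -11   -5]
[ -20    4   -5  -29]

Answer: (1, 3, 0)

Derivation:
step 0: pivot -14 → sign −
step 1: pivot -34/7 → sign −
step 2: pivot -11/34 → sign −
step 3: pivot 3/11 → sign +
signature = (1, 3, 0)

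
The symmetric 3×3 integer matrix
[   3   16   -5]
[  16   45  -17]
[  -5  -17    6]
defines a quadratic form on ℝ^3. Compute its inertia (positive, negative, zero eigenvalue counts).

step 0: pivot 3 → sign +
step 1: pivot -121/3 → sign −
step 2: pivot -2/121 → sign −
signature = (1, 2, 0)

Answer: (1, 2, 0)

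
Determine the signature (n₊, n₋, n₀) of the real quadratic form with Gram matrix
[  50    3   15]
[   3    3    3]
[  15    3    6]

Answer: (2, 1, 0)

Derivation:
step 0: pivot 50 → sign +
step 1: pivot 141/50 → sign +
step 2: pivot -3/47 → sign −
signature = (2, 1, 0)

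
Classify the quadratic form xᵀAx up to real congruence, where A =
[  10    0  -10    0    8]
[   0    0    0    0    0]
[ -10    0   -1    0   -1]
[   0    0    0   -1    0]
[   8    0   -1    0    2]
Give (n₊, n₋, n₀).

Answer: (2, 2, 1)

Derivation:
step 0: pivot 10 → sign +
step 1: pivot -11 → sign −
step 2: pivot -1 → sign −
step 3: pivot 3/55 → sign +
step 4: row/col 4 already zero → sign 0
signature = (2, 2, 1)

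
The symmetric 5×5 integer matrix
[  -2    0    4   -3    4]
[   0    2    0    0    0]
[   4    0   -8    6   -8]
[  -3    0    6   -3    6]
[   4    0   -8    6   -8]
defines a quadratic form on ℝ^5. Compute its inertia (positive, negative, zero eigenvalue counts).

step 0: pivot -2 → sign −
step 1: pivot 2 → sign +
step 2: pivot 3/2 → sign +
step 3: row/col 3 already zero → sign 0
step 4: row/col 4 already zero → sign 0
signature = (2, 1, 2)

Answer: (2, 1, 2)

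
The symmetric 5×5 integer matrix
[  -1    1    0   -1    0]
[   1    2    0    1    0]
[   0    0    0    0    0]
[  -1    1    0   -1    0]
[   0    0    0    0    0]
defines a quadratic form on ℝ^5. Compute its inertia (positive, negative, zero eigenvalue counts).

step 0: pivot -1 → sign −
step 1: pivot 3 → sign +
step 2: row/col 2 already zero → sign 0
step 3: row/col 3 already zero → sign 0
step 4: row/col 4 already zero → sign 0
signature = (1, 1, 3)

Answer: (1, 1, 3)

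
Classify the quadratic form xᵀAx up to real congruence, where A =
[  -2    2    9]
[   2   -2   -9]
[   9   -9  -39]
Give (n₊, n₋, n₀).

Answer: (1, 1, 1)

Derivation:
step 0: pivot -2 → sign −
step 1: pivot 3/2 → sign +
step 2: row/col 2 already zero → sign 0
signature = (1, 1, 1)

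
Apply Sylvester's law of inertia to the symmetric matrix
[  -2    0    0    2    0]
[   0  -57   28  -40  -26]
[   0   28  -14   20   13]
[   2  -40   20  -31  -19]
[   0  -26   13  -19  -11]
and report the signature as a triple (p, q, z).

Answer: (1, 4, 0)

Derivation:
step 0: pivot -2 → sign −
step 1: pivot -57 → sign −
step 2: pivot -14/57 → sign −
step 3: pivot -3/7 → sign −
step 4: pivot 3/2 → sign +
signature = (1, 4, 0)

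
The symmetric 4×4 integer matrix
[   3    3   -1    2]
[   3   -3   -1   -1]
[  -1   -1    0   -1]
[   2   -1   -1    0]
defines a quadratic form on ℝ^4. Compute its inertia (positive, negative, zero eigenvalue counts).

step 0: pivot 3 → sign +
step 1: pivot -6 → sign −
step 2: pivot -1/3 → sign −
step 3: pivot 1/2 → sign +
signature = (2, 2, 0)

Answer: (2, 2, 0)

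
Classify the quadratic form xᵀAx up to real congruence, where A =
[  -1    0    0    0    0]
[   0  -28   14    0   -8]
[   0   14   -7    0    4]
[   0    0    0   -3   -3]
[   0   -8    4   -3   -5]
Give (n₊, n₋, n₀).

Answer: (1, 3, 1)

Derivation:
step 0: pivot -1 → sign −
step 1: pivot -28 → sign −
step 2: pivot -3 → sign −
step 3: pivot 2/7 → sign +
step 4: row/col 4 already zero → sign 0
signature = (1, 3, 1)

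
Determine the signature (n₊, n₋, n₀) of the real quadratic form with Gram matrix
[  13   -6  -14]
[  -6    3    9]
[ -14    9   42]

Answer: (2, 1, 0)

Derivation:
step 0: pivot 13 → sign +
step 1: pivot 3/13 → sign +
step 2: pivot -1 → sign −
signature = (2, 1, 0)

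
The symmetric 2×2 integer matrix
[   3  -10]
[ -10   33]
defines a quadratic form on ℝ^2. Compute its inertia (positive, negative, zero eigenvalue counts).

Answer: (1, 1, 0)

Derivation:
step 0: pivot 3 → sign +
step 1: pivot -1/3 → sign −
signature = (1, 1, 0)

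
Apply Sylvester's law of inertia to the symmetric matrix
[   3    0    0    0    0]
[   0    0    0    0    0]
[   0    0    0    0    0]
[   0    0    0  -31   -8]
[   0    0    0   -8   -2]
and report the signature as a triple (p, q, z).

Answer: (2, 1, 2)

Derivation:
step 0: pivot 3 → sign +
step 1: pivot -31 → sign −
step 2: pivot 2/31 → sign +
step 3: row/col 3 already zero → sign 0
step 4: row/col 4 already zero → sign 0
signature = (2, 1, 2)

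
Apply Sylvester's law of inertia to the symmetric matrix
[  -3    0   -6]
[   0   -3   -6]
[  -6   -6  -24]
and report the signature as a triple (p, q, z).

Answer: (0, 2, 1)

Derivation:
step 0: pivot -3 → sign −
step 1: pivot -3 → sign −
step 2: row/col 2 already zero → sign 0
signature = (0, 2, 1)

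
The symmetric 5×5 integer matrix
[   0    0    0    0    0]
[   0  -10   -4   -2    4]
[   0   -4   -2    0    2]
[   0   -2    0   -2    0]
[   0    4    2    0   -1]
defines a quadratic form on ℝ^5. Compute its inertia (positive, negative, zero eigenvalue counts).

step 0: pivot -10 → sign −
step 1: pivot -2/5 → sign −
step 2: pivot 1 → sign +
step 3: row/col 3 already zero → sign 0
step 4: row/col 4 already zero → sign 0
signature = (1, 2, 2)

Answer: (1, 2, 2)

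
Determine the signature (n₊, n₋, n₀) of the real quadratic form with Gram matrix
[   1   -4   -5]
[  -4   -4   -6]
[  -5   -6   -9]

Answer: (1, 2, 0)

Derivation:
step 0: pivot 1 → sign +
step 1: pivot -20 → sign −
step 2: pivot -1/5 → sign −
signature = (1, 2, 0)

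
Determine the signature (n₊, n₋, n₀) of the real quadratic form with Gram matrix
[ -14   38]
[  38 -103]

Answer: (1, 1, 0)

Derivation:
step 0: pivot -14 → sign −
step 1: pivot 1/7 → sign +
signature = (1, 1, 0)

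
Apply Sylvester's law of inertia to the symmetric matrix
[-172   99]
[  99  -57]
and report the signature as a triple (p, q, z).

Answer: (0, 2, 0)

Derivation:
step 0: pivot -172 → sign −
step 1: pivot -3/172 → sign −
signature = (0, 2, 0)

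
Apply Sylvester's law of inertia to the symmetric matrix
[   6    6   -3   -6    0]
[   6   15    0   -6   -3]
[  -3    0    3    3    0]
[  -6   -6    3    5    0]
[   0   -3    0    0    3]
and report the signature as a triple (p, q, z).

Answer: (3, 1, 1)

Derivation:
step 0: pivot 6 → sign +
step 1: pivot 9 → sign +
step 2: pivot 1/2 → sign +
step 3: pivot -1 → sign −
step 4: row/col 4 already zero → sign 0
signature = (3, 1, 1)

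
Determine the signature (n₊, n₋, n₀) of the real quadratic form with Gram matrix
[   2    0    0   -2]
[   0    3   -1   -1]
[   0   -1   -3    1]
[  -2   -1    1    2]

Answer: (2, 2, 0)

Derivation:
step 0: pivot 2 → sign +
step 1: pivot 3 → sign +
step 2: pivot -10/3 → sign −
step 3: pivot -1/5 → sign −
signature = (2, 2, 0)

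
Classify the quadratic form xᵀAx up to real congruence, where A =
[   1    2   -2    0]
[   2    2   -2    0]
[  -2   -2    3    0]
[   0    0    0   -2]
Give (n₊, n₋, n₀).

Answer: (2, 2, 0)

Derivation:
step 0: pivot 1 → sign +
step 1: pivot -2 → sign −
step 2: pivot 1 → sign +
step 3: pivot -2 → sign −
signature = (2, 2, 0)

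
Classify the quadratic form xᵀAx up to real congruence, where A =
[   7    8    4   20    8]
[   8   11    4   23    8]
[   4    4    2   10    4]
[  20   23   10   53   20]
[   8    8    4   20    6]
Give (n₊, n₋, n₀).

Answer: (2, 2, 1)

Derivation:
step 0: pivot 7 → sign +
step 1: pivot 13/7 → sign +
step 2: pivot -6/13 → sign −
step 3: pivot -2 → sign −
step 4: row/col 4 already zero → sign 0
signature = (2, 2, 1)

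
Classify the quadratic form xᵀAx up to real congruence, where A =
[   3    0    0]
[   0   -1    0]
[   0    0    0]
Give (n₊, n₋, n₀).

Answer: (1, 1, 1)

Derivation:
step 0: pivot 3 → sign +
step 1: pivot -1 → sign −
step 2: row/col 2 already zero → sign 0
signature = (1, 1, 1)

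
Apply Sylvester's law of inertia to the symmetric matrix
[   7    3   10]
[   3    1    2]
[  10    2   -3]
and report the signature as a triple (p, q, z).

step 0: pivot 7 → sign +
step 1: pivot -2/7 → sign −
step 2: pivot 1 → sign +
signature = (2, 1, 0)

Answer: (2, 1, 0)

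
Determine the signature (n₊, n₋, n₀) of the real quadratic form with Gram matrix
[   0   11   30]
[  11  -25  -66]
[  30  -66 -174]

Answer: (2, 1, 0)

Derivation:
step 0: pivot -25 → sign −
step 1: pivot 121/25 → sign +
step 2: pivot 6/121 → sign +
signature = (2, 1, 0)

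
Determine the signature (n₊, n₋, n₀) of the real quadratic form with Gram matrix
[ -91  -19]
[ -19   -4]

step 0: pivot -91 → sign −
step 1: pivot -3/91 → sign −
signature = (0, 2, 0)

Answer: (0, 2, 0)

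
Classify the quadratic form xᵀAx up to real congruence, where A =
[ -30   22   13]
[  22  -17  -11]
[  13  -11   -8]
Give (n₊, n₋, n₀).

Answer: (1, 2, 0)

Derivation:
step 0: pivot -30 → sign −
step 1: pivot -13/15 → sign −
step 2: pivot 3/26 → sign +
signature = (1, 2, 0)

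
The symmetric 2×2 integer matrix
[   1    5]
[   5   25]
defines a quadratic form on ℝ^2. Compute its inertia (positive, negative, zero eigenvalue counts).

Answer: (1, 0, 1)

Derivation:
step 0: pivot 1 → sign +
step 1: row/col 1 already zero → sign 0
signature = (1, 0, 1)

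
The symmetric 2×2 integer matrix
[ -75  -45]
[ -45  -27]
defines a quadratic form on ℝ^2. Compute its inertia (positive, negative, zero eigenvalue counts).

step 0: pivot -75 → sign −
step 1: row/col 1 already zero → sign 0
signature = (0, 1, 1)

Answer: (0, 1, 1)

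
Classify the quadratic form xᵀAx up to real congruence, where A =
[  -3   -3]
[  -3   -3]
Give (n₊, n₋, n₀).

Answer: (0, 1, 1)

Derivation:
step 0: pivot -3 → sign −
step 1: row/col 1 already zero → sign 0
signature = (0, 1, 1)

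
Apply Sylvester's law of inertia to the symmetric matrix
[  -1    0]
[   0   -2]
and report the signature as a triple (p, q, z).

step 0: pivot -1 → sign −
step 1: pivot -2 → sign −
signature = (0, 2, 0)

Answer: (0, 2, 0)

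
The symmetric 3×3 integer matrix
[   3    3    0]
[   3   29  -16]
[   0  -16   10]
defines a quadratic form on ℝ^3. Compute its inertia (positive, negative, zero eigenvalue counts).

Answer: (3, 0, 0)

Derivation:
step 0: pivot 3 → sign +
step 1: pivot 26 → sign +
step 2: pivot 2/13 → sign +
signature = (3, 0, 0)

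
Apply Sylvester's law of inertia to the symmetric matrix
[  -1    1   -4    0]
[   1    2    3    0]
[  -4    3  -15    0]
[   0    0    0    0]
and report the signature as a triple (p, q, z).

step 0: pivot -1 → sign −
step 1: pivot 3 → sign +
step 2: pivot 2/3 → sign +
step 3: row/col 3 already zero → sign 0
signature = (2, 1, 1)

Answer: (2, 1, 1)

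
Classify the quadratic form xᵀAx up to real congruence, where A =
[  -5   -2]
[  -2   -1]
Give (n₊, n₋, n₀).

step 0: pivot -5 → sign −
step 1: pivot -1/5 → sign −
signature = (0, 2, 0)

Answer: (0, 2, 0)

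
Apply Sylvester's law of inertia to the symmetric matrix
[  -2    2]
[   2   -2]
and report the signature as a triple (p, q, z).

Answer: (0, 1, 1)

Derivation:
step 0: pivot -2 → sign −
step 1: row/col 1 already zero → sign 0
signature = (0, 1, 1)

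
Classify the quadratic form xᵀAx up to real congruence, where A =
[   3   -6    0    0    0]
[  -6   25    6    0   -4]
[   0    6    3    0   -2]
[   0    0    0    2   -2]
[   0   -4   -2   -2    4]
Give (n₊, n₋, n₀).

Answer: (5, 0, 0)

Derivation:
step 0: pivot 3 → sign +
step 1: pivot 13 → sign +
step 2: pivot 3/13 → sign +
step 3: pivot 2 → sign +
step 4: pivot 2/3 → sign +
signature = (5, 0, 0)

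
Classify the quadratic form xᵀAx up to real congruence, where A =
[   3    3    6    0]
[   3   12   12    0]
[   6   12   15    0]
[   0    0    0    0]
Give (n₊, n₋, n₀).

step 0: pivot 3 → sign +
step 1: pivot 9 → sign +
step 2: pivot -1 → sign −
step 3: row/col 3 already zero → sign 0
signature = (2, 1, 1)

Answer: (2, 1, 1)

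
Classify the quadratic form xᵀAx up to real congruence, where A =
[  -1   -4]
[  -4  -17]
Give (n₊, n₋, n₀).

step 0: pivot -1 → sign −
step 1: pivot -1 → sign −
signature = (0, 2, 0)

Answer: (0, 2, 0)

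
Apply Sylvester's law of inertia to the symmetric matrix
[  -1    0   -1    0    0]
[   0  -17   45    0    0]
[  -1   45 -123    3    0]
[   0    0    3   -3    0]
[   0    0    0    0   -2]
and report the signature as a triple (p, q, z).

step 0: pivot -1 → sign −
step 1: pivot -17 → sign −
step 2: pivot -49/17 → sign −
step 3: pivot 6/49 → sign +
step 4: pivot -2 → sign −
signature = (1, 4, 0)

Answer: (1, 4, 0)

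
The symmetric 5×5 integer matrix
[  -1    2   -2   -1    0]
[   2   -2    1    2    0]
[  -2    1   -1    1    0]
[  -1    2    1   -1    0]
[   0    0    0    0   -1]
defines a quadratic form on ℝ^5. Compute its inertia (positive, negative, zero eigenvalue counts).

Answer: (2, 3, 0)

Derivation:
step 0: pivot -1 → sign −
step 1: pivot 2 → sign +
step 2: pivot -3/2 → sign −
step 3: pivot 6 → sign +
step 4: pivot -1 → sign −
signature = (2, 3, 0)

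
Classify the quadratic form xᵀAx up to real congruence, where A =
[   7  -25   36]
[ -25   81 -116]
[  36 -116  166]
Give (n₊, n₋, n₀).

step 0: pivot 7 → sign +
step 1: pivot -58/7 → sign −
step 2: pivot -2/29 → sign −
signature = (1, 2, 0)

Answer: (1, 2, 0)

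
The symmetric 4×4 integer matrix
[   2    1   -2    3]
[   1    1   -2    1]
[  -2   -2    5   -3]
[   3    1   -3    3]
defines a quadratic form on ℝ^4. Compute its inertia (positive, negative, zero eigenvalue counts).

Answer: (3, 1, 0)

Derivation:
step 0: pivot 2 → sign +
step 1: pivot 1/2 → sign +
step 2: pivot 1 → sign +
step 3: pivot -3 → sign −
signature = (3, 1, 0)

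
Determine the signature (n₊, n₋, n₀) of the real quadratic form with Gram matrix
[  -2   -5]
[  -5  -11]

Answer: (1, 1, 0)

Derivation:
step 0: pivot -2 → sign −
step 1: pivot 3/2 → sign +
signature = (1, 1, 0)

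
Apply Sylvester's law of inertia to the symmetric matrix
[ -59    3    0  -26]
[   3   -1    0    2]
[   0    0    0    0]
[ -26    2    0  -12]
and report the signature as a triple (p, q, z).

Answer: (0, 2, 2)

Derivation:
step 0: pivot -59 → sign −
step 1: pivot -50/59 → sign −
step 2: row/col 2 already zero → sign 0
step 3: row/col 3 already zero → sign 0
signature = (0, 2, 2)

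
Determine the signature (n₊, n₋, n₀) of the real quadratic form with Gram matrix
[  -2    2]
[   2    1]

Answer: (1, 1, 0)

Derivation:
step 0: pivot -2 → sign −
step 1: pivot 3 → sign +
signature = (1, 1, 0)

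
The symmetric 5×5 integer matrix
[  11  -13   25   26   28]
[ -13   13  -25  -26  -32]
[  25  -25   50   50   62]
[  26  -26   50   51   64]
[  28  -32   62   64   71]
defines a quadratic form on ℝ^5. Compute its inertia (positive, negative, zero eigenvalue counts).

Answer: (3, 2, 0)

Derivation:
step 0: pivot 11 → sign +
step 1: pivot -26/11 → sign −
step 2: pivot 25/13 → sign +
step 3: pivot -1 → sign −
step 4: pivot 3/25 → sign +
signature = (3, 2, 0)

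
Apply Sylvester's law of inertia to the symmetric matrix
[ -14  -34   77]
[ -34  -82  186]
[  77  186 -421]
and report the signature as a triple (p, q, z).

Answer: (2, 1, 0)

Derivation:
step 0: pivot -14 → sign −
step 1: pivot 4/7 → sign +
step 2: pivot 3/4 → sign +
signature = (2, 1, 0)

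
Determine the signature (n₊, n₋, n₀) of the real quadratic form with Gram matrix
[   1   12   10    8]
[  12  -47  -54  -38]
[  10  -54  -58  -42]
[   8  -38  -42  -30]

step 0: pivot 1 → sign +
step 1: pivot -191 → sign −
step 2: pivot 98/191 → sign +
step 3: row/col 3 already zero → sign 0
signature = (2, 1, 1)

Answer: (2, 1, 1)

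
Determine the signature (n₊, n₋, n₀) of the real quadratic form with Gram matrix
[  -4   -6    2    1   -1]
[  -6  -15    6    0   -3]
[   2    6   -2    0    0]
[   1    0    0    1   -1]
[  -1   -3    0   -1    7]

step 0: pivot -4 → sign −
step 1: pivot -6 → sign −
step 2: pivot 1/2 → sign +
step 3: pivot 3/2 → sign +
step 4: pivot 3 → sign +
signature = (3, 2, 0)

Answer: (3, 2, 0)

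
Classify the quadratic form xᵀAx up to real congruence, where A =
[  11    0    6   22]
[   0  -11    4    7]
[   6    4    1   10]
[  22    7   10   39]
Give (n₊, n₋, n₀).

step 0: pivot 11 → sign +
step 1: pivot -11 → sign −
step 2: pivot -9/11 → sign −
step 3: pivot -2/11 → sign −
signature = (1, 3, 0)

Answer: (1, 3, 0)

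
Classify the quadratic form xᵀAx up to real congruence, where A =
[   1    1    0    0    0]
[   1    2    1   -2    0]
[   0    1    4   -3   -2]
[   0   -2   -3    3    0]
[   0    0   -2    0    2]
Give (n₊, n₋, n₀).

step 0: pivot 1 → sign +
step 1: pivot 1 → sign +
step 2: pivot 3 → sign +
step 3: pivot -4/3 → sign −
step 4: pivot 1 → sign +
signature = (4, 1, 0)

Answer: (4, 1, 0)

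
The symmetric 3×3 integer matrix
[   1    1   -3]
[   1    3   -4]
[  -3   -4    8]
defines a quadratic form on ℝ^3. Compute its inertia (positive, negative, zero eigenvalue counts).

step 0: pivot 1 → sign +
step 1: pivot 2 → sign +
step 2: pivot -3/2 → sign −
signature = (2, 1, 0)

Answer: (2, 1, 0)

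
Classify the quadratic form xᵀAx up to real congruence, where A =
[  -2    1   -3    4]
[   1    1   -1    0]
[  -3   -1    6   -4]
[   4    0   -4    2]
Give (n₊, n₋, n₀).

Answer: (3, 1, 0)

Derivation:
step 0: pivot -2 → sign −
step 1: pivot 3/2 → sign +
step 2: pivot 19/3 → sign +
step 3: pivot 6/19 → sign +
signature = (3, 1, 0)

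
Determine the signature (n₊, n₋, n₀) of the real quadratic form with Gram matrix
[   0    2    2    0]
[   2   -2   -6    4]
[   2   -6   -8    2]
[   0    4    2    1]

Answer: (2, 2, 0)

Derivation:
step 0: pivot -2 → sign −
step 1: pivot 2 → sign +
step 2: pivot 2 → sign +
step 3: pivot -1 → sign −
signature = (2, 2, 0)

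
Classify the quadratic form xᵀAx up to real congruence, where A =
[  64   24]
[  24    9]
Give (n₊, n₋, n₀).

Answer: (1, 0, 1)

Derivation:
step 0: pivot 64 → sign +
step 1: row/col 1 already zero → sign 0
signature = (1, 0, 1)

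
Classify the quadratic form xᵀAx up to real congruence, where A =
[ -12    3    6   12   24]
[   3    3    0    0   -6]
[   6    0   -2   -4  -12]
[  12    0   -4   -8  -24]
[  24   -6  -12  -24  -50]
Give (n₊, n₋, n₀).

step 0: pivot -12 → sign −
step 1: pivot 15/4 → sign +
step 2: pivot 2/5 → sign +
step 3: pivot -2 → sign −
step 4: row/col 4 already zero → sign 0
signature = (2, 2, 1)

Answer: (2, 2, 1)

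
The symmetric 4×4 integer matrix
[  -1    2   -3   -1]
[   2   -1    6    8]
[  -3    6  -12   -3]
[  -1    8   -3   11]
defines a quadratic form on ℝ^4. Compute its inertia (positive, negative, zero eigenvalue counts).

step 0: pivot -1 → sign −
step 1: pivot 3 → sign +
step 2: pivot -3 → sign −
step 3: row/col 3 already zero → sign 0
signature = (1, 2, 1)

Answer: (1, 2, 1)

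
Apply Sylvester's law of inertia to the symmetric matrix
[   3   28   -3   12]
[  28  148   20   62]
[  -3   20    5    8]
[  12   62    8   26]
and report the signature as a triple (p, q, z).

step 0: pivot 3 → sign +
step 1: pivot -340/3 → sign −
step 2: pivot 1898/85 → sign +
step 3: pivot -3/949 → sign −
signature = (2, 2, 0)

Answer: (2, 2, 0)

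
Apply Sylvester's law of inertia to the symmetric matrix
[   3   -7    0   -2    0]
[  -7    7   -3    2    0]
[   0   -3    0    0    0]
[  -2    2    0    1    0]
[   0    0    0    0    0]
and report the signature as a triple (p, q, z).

Answer: (2, 2, 1)

Derivation:
step 0: pivot 3 → sign +
step 1: pivot -28/3 → sign −
step 2: pivot 27/28 → sign +
step 3: pivot -1/3 → sign −
step 4: row/col 4 already zero → sign 0
signature = (2, 2, 1)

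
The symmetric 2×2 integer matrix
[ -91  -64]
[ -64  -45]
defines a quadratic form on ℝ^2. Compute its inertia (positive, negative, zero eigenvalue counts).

Answer: (1, 1, 0)

Derivation:
step 0: pivot -91 → sign −
step 1: pivot 1/91 → sign +
signature = (1, 1, 0)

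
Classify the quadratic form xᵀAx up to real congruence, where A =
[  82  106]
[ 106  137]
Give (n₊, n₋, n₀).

step 0: pivot 82 → sign +
step 1: pivot -1/41 → sign −
signature = (1, 1, 0)

Answer: (1, 1, 0)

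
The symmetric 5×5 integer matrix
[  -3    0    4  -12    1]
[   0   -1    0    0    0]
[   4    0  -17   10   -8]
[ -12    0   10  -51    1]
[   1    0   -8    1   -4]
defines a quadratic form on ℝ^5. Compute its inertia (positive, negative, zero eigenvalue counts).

Answer: (1, 4, 0)

Derivation:
step 0: pivot -3 → sign −
step 1: pivot -1 → sign −
step 2: pivot -35/3 → sign −
step 3: pivot 3/35 → sign +
step 4: pivot -2 → sign −
signature = (1, 4, 0)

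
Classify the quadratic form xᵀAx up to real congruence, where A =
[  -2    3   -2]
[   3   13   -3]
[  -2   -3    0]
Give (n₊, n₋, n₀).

Answer: (1, 2, 0)

Derivation:
step 0: pivot -2 → sign −
step 1: pivot 35/2 → sign +
step 2: pivot -2/35 → sign −
signature = (1, 2, 0)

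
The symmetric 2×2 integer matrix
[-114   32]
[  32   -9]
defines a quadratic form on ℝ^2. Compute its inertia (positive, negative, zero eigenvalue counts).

step 0: pivot -114 → sign −
step 1: pivot -1/57 → sign −
signature = (0, 2, 0)

Answer: (0, 2, 0)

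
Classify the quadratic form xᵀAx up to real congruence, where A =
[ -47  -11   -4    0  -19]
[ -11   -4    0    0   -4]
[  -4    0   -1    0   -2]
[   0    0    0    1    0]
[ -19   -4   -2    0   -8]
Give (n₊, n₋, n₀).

Answer: (1, 3, 1)

Derivation:
step 0: pivot -47 → sign −
step 1: pivot -67/47 → sign −
step 2: pivot -3/67 → sign −
step 3: pivot 1 → sign +
step 4: row/col 4 already zero → sign 0
signature = (1, 3, 1)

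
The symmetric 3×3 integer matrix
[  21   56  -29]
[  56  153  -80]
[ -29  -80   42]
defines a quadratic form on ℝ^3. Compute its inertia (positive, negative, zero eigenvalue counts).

step 0: pivot 21 → sign +
step 1: pivot 11/3 → sign +
step 2: pivot 1/77 → sign +
signature = (3, 0, 0)

Answer: (3, 0, 0)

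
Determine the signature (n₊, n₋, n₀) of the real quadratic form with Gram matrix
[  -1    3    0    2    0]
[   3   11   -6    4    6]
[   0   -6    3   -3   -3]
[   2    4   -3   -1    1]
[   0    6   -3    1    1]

step 0: pivot -1 → sign −
step 1: pivot 20 → sign +
step 2: pivot 6/5 → sign +
step 3: pivot -2 → sign −
step 4: row/col 4 already zero → sign 0
signature = (2, 2, 1)

Answer: (2, 2, 1)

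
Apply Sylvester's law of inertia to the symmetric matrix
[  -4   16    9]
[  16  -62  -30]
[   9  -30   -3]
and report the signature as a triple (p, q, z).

step 0: pivot -4 → sign −
step 1: pivot 2 → sign +
step 2: pivot -3/4 → sign −
signature = (1, 2, 0)

Answer: (1, 2, 0)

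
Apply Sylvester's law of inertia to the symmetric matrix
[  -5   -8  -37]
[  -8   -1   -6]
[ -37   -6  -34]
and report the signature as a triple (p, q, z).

Answer: (1, 2, 0)

Derivation:
step 0: pivot -5 → sign −
step 1: pivot 59/5 → sign +
step 2: pivot -3/59 → sign −
signature = (1, 2, 0)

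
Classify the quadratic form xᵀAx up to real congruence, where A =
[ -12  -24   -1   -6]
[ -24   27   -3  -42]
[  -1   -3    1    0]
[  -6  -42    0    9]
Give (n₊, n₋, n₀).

Answer: (2, 2, 0)

Derivation:
step 0: pivot -12 → sign −
step 1: pivot 75 → sign +
step 2: pivot 107/100 → sign +
step 3: pivot -1/107 → sign −
signature = (2, 2, 0)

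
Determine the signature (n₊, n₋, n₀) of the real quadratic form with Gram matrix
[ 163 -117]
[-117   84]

step 0: pivot 163 → sign +
step 1: pivot 3/163 → sign +
signature = (2, 0, 0)

Answer: (2, 0, 0)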